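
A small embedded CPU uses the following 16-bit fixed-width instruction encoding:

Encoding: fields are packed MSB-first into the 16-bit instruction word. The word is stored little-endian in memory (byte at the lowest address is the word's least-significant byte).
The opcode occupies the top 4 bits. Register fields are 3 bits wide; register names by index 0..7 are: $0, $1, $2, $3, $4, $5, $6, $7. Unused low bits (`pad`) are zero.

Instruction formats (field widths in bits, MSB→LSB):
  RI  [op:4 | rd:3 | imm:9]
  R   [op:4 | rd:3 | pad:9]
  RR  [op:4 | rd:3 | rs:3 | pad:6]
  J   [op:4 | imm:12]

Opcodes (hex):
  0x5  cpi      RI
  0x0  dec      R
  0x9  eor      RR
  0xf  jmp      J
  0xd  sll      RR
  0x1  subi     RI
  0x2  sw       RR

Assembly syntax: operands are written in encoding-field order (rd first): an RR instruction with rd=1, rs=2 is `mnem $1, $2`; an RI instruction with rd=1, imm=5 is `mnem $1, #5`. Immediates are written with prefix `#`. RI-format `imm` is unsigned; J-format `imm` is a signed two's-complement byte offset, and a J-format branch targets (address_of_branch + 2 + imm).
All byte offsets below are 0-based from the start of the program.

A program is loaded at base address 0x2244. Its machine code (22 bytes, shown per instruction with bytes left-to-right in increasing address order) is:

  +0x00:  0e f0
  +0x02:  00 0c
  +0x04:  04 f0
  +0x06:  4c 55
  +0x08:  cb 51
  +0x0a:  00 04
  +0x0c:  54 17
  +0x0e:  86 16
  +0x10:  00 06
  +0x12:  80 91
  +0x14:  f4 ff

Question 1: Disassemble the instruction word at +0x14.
[14] f4 ff → 0xfff4
  top 4b → 0xf → jmp [J]
  imm@[11:0]=0xff4 (s12→-12) ⇒ #-12

jmp #-12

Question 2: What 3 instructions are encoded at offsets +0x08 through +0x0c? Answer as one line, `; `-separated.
cpi $0, #459; dec $2; subi $3, #340

+0x08: cb 51 ⇒ word 0x51cb (little)
  op=0x51cb>>12=0x5 ⇒ cpi (RI)
  [11:9] rd=0 = $0
  [8:0] imm=459 = #459
+0x0a: 00 04 ⇒ word 0x0400 (little)
  op=0x0400>>12=0x0 ⇒ dec (R)
  [11:9] rd=2 = $2
+0x0c: 54 17 ⇒ word 0x1754 (little)
  op=0x1754>>12=0x1 ⇒ subi (RI)
  [11:9] rd=3 = $3
  [8:0] imm=340 = #340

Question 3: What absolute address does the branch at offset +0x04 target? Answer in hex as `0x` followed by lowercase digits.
@+04  little-endian(04 f0) = 0xf004
  top 4b → 0xf → jmp [J]
  imm@[11:0]=0x4 ⇒ #4
  target = base 0x2244 + off 0x04 + 2 + imm 4 = 0x224e

0x224e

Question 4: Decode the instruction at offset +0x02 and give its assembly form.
@+02  little-endian(00 0c) = 0x0c00
  op=0x0c00>>12=0x0 ⇒ dec (R)
  rd@[11:9]=0x6 ⇒ $6

dec $6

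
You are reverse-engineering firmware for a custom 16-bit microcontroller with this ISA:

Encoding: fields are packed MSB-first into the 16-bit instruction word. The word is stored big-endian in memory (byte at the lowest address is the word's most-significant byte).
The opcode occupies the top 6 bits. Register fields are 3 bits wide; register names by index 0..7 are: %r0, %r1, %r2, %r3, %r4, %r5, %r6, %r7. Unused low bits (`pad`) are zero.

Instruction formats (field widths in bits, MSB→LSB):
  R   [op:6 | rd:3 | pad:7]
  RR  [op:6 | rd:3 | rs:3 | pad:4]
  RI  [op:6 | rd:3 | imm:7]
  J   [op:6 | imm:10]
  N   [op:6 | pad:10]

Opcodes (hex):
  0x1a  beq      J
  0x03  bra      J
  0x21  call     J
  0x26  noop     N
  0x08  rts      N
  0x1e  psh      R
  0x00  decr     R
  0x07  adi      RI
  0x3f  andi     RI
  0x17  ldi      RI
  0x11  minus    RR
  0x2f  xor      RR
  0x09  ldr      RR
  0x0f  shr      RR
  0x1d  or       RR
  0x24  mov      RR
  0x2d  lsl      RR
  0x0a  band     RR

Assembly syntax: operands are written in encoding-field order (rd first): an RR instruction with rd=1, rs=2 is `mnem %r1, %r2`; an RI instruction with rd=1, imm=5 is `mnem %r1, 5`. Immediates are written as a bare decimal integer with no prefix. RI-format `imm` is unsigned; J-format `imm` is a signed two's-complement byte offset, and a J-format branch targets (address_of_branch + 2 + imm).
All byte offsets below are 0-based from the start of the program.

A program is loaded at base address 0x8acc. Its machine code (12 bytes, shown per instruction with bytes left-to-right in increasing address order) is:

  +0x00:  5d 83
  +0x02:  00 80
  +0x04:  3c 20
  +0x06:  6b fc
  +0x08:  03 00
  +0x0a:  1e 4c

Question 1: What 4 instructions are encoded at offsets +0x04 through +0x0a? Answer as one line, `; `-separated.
@+04  big-endian(3c 20) = 0x3c20
  top 6b → 0xf → shr [RR]
  rd@[9:7]=0x0 ⇒ %r0
  rs@[6:4]=0x2 ⇒ %r2
@+06  big-endian(6b fc) = 0x6bfc
  top 6b → 0x1a → beq [J]
  imm@[9:0]=0x3fc (s10→-4) ⇒ -4
@+08  big-endian(03 00) = 0x0300
  top 6b → 0x0 → decr [R]
  rd@[9:7]=0x6 ⇒ %r6
@+0a  big-endian(1e 4c) = 0x1e4c
  top 6b → 0x7 → adi [RI]
  rd@[9:7]=0x4 ⇒ %r4
  imm@[6:0]=0x4c ⇒ 76

shr %r0, %r2; beq -4; decr %r6; adi %r4, 76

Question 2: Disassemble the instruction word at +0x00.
off 0x00: read 5d 83 as big → 0x5d83
  op=0x5d83>>10=0x17 ⇒ ldi (RI)
  rd: (w>>7)&0x7=0x3 → %r3
  imm: (w>>0)&0x7f=0x3 → 3

ldi %r3, 3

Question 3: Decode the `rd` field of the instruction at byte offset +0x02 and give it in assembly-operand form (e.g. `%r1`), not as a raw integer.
[02] 00 80 → 0x0080
  op=0x0080>>10=0x0 ⇒ decr (R)
  [9:7] rd=1 = %r1

%r1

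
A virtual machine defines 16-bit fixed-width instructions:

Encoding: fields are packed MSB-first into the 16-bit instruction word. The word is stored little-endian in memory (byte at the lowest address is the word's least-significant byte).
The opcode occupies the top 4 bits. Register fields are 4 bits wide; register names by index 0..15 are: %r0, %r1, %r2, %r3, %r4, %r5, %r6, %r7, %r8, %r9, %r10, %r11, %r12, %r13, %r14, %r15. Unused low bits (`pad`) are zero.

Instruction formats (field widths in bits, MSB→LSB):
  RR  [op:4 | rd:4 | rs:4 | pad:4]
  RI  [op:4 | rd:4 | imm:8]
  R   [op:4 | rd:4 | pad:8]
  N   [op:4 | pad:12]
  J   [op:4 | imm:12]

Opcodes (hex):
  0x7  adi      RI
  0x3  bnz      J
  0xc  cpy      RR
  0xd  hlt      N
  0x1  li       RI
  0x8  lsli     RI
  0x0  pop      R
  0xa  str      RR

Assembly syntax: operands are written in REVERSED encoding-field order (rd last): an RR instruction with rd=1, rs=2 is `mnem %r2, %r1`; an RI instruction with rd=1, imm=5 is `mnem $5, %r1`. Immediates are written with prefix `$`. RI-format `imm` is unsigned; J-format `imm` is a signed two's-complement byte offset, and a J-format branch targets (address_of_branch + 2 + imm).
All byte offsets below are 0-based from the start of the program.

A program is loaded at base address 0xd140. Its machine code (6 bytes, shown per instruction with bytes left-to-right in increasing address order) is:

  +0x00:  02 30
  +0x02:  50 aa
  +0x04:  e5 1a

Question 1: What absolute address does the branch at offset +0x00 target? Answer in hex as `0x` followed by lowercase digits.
[00] 02 30 → 0x3002
  top 4b → 0x3 → bnz [J]
  imm: (w>>0)&0xfff=0x2 → $2
  target = base 0xd140 + off 0x00 + 2 + imm 2 = 0xd144

0xd144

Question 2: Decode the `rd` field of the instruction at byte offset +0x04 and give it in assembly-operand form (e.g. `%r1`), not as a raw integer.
%r10

@+04  little-endian(e5 1a) = 0x1ae5
  op=0x1ae5>>12=0x1 ⇒ li (RI)
  rd: (w>>8)&0xf=0xa → %r10
  imm: (w>>0)&0xff=0xe5 → $229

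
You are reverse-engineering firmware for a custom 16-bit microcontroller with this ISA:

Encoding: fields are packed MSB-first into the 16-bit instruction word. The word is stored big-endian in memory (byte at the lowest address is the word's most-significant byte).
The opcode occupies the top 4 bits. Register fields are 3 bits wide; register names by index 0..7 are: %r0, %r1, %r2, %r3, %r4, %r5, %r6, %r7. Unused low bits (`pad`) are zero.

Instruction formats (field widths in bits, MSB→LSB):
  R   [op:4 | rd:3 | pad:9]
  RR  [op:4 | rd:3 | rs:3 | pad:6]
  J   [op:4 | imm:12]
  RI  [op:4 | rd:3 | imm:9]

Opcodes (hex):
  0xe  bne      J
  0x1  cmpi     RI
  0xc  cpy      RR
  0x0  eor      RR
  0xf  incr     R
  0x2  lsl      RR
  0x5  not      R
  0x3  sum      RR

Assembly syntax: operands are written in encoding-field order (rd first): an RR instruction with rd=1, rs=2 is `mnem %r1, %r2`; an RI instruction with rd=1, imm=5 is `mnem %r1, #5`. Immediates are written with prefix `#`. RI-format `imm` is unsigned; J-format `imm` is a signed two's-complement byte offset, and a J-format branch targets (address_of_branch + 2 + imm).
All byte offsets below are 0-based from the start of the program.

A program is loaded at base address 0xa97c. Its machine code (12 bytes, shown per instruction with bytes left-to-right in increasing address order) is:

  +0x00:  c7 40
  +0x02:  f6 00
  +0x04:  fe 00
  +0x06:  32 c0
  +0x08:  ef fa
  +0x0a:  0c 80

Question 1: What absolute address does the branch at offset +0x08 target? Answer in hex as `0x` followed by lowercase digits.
0xa980

@+08  big-endian(ef fa) = 0xeffa
  opcode bits[15:12]=0xe: bne/J
  imm@[11:0]=0xffa (s12→-6) ⇒ #-6
  target = base 0xa97c + off 0x08 + 2 + imm -6 = 0xa980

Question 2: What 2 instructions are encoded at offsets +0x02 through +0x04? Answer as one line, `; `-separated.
incr %r3; incr %r7

+0x02: f6 00 ⇒ word 0xf600 (big)
  opcode bits[15:12]=0xf: incr/R
  rd@[11:9]=0x3 ⇒ %r3
+0x04: fe 00 ⇒ word 0xfe00 (big)
  opcode bits[15:12]=0xf: incr/R
  rd@[11:9]=0x7 ⇒ %r7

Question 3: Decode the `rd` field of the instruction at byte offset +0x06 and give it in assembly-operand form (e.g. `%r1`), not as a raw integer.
+0x06: 32 c0 ⇒ word 0x32c0 (big)
  top 4b → 0x3 → sum [RR]
  rd@[11:9]=0x1 ⇒ %r1
  rs@[8:6]=0x3 ⇒ %r3

%r1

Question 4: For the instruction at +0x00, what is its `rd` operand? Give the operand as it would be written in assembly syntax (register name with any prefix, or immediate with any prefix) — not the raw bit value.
+0x00: c7 40 ⇒ word 0xc740 (big)
  op=0xc740>>12=0xc ⇒ cpy (RR)
  rd: (w>>9)&0x7=0x3 → %r3
  rs: (w>>6)&0x7=0x5 → %r5

%r3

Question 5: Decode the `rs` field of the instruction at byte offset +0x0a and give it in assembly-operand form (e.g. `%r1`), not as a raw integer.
+0x0a: 0c 80 ⇒ word 0x0c80 (big)
  top 4b → 0x0 → eor [RR]
  rd@[11:9]=0x6 ⇒ %r6
  rs@[8:6]=0x2 ⇒ %r2

%r2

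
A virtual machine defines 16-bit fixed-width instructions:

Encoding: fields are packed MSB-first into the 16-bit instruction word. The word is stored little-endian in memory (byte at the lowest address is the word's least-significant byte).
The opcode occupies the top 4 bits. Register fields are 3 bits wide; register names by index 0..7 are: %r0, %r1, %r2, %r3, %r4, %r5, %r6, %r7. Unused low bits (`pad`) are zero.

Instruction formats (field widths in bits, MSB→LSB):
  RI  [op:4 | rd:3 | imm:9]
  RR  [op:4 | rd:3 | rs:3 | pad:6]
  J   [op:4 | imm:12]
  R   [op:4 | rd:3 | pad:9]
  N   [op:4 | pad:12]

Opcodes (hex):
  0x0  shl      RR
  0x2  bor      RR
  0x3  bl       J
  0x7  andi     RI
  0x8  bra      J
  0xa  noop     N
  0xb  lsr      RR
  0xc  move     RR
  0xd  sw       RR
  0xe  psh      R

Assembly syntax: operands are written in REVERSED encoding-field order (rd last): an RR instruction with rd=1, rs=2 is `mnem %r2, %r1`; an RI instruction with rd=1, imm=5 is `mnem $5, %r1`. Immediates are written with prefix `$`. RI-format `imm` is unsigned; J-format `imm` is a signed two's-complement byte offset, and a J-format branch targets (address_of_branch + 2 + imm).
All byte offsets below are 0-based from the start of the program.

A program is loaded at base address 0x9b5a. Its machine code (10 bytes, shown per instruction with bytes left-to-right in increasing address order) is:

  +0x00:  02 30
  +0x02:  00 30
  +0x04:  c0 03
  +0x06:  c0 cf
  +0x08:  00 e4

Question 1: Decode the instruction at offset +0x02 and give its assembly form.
bl $0

[02] 00 30 → 0x3000
  opcode bits[15:12]=0x3: bl/J
  [11:0] imm=0 = $0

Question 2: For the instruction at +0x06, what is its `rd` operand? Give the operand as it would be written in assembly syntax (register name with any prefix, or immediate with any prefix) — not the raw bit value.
%r7

off 0x06: read c0 cf as little → 0xcfc0
  opcode bits[15:12]=0xc: move/RR
  rd@[11:9]=0x7 ⇒ %r7
  rs@[8:6]=0x7 ⇒ %r7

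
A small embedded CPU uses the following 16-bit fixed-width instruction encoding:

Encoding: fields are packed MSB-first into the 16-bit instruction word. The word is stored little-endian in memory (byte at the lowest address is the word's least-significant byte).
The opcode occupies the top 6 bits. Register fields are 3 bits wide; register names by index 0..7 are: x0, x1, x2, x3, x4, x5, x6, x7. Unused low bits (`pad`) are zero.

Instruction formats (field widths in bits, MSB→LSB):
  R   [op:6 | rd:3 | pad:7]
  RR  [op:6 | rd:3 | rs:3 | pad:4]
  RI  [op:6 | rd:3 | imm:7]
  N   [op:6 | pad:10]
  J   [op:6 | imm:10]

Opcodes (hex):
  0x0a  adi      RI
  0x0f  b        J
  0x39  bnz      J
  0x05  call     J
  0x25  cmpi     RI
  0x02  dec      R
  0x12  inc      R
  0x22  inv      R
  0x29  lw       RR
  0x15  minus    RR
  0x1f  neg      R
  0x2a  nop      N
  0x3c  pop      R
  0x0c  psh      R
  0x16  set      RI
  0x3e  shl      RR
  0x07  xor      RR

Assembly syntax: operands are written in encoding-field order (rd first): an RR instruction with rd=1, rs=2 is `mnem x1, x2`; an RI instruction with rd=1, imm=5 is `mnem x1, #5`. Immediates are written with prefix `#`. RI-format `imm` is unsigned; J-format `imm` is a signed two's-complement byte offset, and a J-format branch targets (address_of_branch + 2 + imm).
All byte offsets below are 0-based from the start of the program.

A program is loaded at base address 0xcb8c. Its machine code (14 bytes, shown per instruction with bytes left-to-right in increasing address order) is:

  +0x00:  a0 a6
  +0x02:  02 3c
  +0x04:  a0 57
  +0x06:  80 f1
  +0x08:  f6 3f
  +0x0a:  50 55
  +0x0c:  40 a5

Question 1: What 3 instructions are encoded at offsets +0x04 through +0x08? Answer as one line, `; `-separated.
+0x04: a0 57 ⇒ word 0x57a0 (little)
  top 6b → 0x15 → minus [RR]
  [9:7] rd=7 = x7
  [6:4] rs=2 = x2
+0x06: 80 f1 ⇒ word 0xf180 (little)
  top 6b → 0x3c → pop [R]
  [9:7] rd=3 = x3
+0x08: f6 3f ⇒ word 0x3ff6 (little)
  top 6b → 0xf → b [J]
  [9:0] imm=1014 (s10→-10) = #-10

minus x7, x2; pop x3; b #-10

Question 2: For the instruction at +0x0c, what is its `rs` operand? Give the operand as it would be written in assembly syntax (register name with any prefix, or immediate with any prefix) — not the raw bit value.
x4

@+0c  little-endian(40 a5) = 0xa540
  top 6b → 0x29 → lw [RR]
  rd@[9:7]=0x2 ⇒ x2
  rs@[6:4]=0x4 ⇒ x4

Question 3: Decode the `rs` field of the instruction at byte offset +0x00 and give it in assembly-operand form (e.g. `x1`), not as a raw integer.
x2

[00] a0 a6 → 0xa6a0
  op=0xa6a0>>10=0x29 ⇒ lw (RR)
  [9:7] rd=5 = x5
  [6:4] rs=2 = x2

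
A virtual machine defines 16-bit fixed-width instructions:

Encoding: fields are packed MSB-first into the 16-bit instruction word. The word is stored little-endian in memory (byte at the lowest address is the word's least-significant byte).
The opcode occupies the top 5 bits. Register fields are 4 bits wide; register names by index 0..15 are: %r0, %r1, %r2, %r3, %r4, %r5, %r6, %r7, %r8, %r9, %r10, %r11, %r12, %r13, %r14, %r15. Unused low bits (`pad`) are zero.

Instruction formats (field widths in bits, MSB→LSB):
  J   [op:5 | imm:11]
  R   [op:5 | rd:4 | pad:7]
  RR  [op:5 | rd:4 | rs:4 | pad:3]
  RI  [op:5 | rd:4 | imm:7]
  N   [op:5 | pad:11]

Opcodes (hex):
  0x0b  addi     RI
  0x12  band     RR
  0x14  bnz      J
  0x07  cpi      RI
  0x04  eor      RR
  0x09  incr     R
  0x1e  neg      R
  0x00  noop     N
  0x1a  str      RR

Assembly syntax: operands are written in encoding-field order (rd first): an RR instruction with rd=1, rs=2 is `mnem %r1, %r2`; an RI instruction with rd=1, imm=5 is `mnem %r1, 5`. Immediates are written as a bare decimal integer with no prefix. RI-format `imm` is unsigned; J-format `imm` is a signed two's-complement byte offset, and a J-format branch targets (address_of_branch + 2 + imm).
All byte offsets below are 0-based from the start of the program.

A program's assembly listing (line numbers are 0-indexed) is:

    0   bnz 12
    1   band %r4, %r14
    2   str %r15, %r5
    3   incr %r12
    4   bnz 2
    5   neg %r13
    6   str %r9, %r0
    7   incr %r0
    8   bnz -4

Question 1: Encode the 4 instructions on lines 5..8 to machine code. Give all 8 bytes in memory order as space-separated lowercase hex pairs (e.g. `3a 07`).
80 f6 80 d4 00 48 fc a7

line 5 (neg): pack op=0x1e:5|rd=13:4|pad=0:7 = 0xf680; little→ 80 f6
line 6 (str): pack op=0x1a:5|rd=9:4|rs=0:4|pad=0:3 = 0xd480; little→ 80 d4
line 7 (incr): pack op=0x9:5|rd=0:4|pad=0:7 = 0x4800; little→ 00 48
line 8 (bnz): pack op=0x14:5|imm=-4:11 = 0xa7fc; little→ fc a7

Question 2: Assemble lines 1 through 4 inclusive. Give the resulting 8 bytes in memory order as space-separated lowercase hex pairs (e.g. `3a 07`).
1. band fields op=0x12:5|rd=4:4|rs=14:4|pad=0:3 → word 9270h → 70 92
2. str fields op=0x1a:5|rd=15:4|rs=5:4|pad=0:3 → word d7a8h → a8 d7
3. incr fields op=0x9:5|rd=12:4|pad=0:7 → word 4e00h → 00 4e
4. bnz fields op=0x14:5|imm=2:11 → word a002h → 02 a0

70 92 a8 d7 00 4e 02 a0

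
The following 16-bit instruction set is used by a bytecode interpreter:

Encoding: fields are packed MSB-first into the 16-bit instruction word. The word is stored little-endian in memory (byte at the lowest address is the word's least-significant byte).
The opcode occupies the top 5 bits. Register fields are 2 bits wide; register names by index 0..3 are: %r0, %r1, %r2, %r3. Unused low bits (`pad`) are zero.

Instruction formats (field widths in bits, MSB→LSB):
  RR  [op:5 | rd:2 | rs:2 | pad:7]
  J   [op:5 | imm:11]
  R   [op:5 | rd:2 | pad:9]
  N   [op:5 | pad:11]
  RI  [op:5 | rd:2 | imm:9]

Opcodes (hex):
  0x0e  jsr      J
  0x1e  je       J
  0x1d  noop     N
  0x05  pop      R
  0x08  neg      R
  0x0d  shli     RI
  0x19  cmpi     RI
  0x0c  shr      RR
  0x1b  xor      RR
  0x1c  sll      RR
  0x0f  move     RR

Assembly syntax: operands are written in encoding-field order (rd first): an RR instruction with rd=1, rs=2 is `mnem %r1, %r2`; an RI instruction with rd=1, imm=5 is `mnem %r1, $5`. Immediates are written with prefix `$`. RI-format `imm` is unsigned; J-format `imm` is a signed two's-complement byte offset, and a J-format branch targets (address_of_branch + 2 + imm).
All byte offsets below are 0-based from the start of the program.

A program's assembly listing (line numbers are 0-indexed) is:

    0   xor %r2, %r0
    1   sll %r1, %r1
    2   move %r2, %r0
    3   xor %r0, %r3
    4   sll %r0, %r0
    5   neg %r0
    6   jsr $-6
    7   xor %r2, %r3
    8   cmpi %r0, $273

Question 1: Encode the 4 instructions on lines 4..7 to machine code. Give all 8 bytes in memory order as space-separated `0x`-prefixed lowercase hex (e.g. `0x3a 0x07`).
4. sll fields op=0x1c:5|rd=0:2|rs=0:2|pad=0:7 → word e000h → 00 e0
5. neg fields op=0x8:5|rd=0:2|pad=0:9 → word 4000h → 00 40
6. jsr fields op=0xe:5|imm=-6:11 → word 77fah → fa 77
7. xor fields op=0x1b:5|rd=2:2|rs=3:2|pad=0:7 → word dd80h → 80 dd

0x00 0xe0 0x00 0x40 0xfa 0x77 0x80 0xdd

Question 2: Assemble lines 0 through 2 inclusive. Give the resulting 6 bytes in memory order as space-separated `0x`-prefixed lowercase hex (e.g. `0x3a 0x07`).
0x00 0xdc 0x80 0xe2 0x00 0x7c

0. xor fields op=0x1b:5|rd=2:2|rs=0:2|pad=0:7 → word dc00h → 00 dc
1. sll fields op=0x1c:5|rd=1:2|rs=1:2|pad=0:7 → word e280h → 80 e2
2. move fields op=0xf:5|rd=2:2|rs=0:2|pad=0:7 → word 7c00h → 00 7c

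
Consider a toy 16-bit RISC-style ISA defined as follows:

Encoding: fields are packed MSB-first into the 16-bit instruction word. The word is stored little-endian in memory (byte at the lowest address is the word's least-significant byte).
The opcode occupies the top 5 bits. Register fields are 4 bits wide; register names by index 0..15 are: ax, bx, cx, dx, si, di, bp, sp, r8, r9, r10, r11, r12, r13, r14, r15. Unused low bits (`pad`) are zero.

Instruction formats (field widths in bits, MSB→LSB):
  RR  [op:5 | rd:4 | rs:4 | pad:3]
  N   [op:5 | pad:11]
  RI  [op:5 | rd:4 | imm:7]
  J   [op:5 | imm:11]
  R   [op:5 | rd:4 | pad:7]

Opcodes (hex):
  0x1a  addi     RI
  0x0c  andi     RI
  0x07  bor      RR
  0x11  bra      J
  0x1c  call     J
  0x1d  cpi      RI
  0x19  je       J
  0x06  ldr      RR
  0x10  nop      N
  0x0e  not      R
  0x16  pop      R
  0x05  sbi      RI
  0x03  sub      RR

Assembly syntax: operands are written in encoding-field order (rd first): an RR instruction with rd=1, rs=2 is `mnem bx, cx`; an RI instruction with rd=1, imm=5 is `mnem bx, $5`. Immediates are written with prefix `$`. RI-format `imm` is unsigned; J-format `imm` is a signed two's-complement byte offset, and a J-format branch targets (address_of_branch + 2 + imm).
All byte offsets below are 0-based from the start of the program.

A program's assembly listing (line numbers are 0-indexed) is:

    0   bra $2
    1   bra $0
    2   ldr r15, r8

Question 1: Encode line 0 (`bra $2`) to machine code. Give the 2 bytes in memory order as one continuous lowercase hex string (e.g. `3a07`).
0. bra fields op=0x11:5|imm=2:11 → word 8802h → 02 88

0288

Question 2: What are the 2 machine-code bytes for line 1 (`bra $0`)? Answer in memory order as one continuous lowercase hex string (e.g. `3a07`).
0088

1. bra fields op=0x11:5|imm=0:11 → word 8800h → 00 88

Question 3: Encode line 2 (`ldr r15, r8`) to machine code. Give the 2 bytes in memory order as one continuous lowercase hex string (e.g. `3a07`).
2. ldr fields op=0x6:5|rd=15:4|rs=8:4|pad=0:3 → word 37c0h → c0 37

c037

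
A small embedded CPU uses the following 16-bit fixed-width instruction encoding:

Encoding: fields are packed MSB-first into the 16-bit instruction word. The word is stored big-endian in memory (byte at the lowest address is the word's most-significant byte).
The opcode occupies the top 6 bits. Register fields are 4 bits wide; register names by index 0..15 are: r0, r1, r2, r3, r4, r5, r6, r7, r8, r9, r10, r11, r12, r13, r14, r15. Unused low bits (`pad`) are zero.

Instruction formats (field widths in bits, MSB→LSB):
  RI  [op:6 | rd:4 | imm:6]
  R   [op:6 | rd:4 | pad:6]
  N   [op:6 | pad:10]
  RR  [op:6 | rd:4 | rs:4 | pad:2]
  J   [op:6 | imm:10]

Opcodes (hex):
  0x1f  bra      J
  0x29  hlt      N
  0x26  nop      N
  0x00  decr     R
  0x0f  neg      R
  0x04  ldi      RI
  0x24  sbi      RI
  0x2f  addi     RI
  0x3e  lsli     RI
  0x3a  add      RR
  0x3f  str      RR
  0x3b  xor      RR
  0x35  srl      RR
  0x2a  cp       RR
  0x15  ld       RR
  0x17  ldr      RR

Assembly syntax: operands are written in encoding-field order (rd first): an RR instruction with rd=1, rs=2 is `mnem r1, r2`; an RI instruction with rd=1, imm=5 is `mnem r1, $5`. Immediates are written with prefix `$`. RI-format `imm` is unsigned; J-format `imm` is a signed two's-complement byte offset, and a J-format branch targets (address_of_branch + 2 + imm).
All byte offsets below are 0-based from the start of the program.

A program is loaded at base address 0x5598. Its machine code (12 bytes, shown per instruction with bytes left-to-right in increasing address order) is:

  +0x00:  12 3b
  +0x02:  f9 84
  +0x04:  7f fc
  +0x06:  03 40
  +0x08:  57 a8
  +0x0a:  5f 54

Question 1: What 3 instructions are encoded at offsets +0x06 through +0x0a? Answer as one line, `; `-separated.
decr r13; ld r14, r10; ldr r13, r5

@+06  big-endian(03 40) = 0x0340
  top 6b → 0x0 → decr [R]
  rd@[9:6]=0xd ⇒ r13
@+08  big-endian(57 a8) = 0x57a8
  top 6b → 0x15 → ld [RR]
  rd@[9:6]=0xe ⇒ r14
  rs@[5:2]=0xa ⇒ r10
@+0a  big-endian(5f 54) = 0x5f54
  top 6b → 0x17 → ldr [RR]
  rd@[9:6]=0xd ⇒ r13
  rs@[5:2]=0x5 ⇒ r5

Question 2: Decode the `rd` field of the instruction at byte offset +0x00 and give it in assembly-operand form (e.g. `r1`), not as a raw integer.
[00] 12 3b → 0x123b
  op=0x123b>>10=0x4 ⇒ ldi (RI)
  [9:6] rd=8 = r8
  [5:0] imm=59 = $59

r8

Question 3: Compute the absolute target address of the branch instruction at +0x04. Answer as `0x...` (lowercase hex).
0x559a

+0x04: 7f fc ⇒ word 0x7ffc (big)
  op=0x7ffc>>10=0x1f ⇒ bra (J)
  [9:0] imm=1020 (s10→-4) = $-4
  target = base 0x5598 + off 0x04 + 2 + imm -4 = 0x559a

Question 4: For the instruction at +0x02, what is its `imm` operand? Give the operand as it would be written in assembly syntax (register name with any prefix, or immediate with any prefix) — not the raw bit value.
[02] f9 84 → 0xf984
  op=0xf984>>10=0x3e ⇒ lsli (RI)
  [9:6] rd=6 = r6
  [5:0] imm=4 = $4

$4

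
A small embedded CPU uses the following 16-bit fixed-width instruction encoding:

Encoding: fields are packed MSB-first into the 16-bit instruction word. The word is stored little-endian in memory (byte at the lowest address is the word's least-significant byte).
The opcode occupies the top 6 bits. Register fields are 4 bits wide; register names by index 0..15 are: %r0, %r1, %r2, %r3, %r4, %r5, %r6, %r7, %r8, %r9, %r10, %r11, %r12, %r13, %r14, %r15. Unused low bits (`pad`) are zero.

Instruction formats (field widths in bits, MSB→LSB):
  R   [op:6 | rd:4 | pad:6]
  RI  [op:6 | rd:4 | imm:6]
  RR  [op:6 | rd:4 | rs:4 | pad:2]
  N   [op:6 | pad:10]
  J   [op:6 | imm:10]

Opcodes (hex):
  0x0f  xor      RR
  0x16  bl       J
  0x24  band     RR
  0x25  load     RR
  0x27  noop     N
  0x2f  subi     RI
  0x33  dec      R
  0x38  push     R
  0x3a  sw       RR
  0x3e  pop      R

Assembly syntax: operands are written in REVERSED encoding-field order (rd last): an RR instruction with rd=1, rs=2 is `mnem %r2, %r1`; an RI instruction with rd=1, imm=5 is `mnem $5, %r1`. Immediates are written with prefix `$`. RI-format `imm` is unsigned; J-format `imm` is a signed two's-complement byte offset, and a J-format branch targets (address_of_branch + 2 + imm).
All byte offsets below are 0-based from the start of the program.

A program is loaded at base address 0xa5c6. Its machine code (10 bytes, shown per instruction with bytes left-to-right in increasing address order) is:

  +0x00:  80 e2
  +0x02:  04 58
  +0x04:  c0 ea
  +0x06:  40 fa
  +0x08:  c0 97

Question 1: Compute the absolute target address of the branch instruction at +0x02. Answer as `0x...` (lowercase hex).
0xa5ce

off 0x02: read 04 58 as little → 0x5804
  opcode bits[15:10]=0x16: bl/J
  imm@[9:0]=0x4 ⇒ $4
  target = base 0xa5c6 + off 0x02 + 2 + imm 4 = 0xa5ce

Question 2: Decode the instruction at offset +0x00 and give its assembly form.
push %r10

[00] 80 e2 → 0xe280
  opcode bits[15:10]=0x38: push/R
  rd@[9:6]=0xa ⇒ %r10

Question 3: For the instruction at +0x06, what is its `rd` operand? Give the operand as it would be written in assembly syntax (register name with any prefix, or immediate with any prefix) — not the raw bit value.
off 0x06: read 40 fa as little → 0xfa40
  op=0xfa40>>10=0x3e ⇒ pop (R)
  [9:6] rd=9 = %r9

%r9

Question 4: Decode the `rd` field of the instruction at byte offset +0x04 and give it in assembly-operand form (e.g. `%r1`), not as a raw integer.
%r11

off 0x04: read c0 ea as little → 0xeac0
  opcode bits[15:10]=0x3a: sw/RR
  [9:6] rd=11 = %r11
  [5:2] rs=0 = %r0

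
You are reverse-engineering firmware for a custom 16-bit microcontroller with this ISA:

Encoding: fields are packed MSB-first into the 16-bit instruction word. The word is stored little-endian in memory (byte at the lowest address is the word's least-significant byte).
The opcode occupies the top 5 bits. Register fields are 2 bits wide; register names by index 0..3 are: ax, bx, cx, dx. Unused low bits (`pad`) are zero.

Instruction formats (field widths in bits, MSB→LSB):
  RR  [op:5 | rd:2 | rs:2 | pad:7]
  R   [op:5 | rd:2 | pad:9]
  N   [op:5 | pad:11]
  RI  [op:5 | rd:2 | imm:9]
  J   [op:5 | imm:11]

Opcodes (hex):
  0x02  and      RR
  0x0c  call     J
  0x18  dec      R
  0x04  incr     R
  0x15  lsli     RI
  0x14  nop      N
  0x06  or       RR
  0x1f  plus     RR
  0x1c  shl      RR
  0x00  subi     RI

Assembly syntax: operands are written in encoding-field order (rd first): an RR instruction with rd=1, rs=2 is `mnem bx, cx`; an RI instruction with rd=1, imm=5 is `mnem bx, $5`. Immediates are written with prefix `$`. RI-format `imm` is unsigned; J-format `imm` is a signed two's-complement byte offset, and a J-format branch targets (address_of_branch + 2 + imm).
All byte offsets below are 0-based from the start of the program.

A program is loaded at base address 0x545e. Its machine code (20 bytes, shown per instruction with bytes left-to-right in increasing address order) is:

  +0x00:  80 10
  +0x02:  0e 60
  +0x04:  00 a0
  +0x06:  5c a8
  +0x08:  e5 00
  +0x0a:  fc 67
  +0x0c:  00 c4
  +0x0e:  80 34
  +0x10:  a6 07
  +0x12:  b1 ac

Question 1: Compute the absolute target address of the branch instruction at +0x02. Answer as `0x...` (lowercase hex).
+0x02: 0e 60 ⇒ word 0x600e (little)
  opcode bits[15:11]=0xc: call/J
  imm: (w>>0)&0x7ff=0xe → $14
  target = base 0x545e + off 0x02 + 2 + imm 14 = 0x5470

0x5470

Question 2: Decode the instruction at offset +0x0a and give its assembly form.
off 0x0a: read fc 67 as little → 0x67fc
  op=0x67fc>>11=0xc ⇒ call (J)
  [10:0] imm=2044 (s11→-4) = $-4

call $-4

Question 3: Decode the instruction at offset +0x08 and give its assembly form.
+0x08: e5 00 ⇒ word 0x00e5 (little)
  opcode bits[15:11]=0x0: subi/RI
  rd@[10:9]=0x0 ⇒ ax
  imm@[8:0]=0xe5 ⇒ $229

subi ax, $229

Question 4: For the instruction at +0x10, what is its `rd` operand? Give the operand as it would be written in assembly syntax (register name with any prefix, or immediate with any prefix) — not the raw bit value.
dx

[10] a6 07 → 0x07a6
  op=0x07a6>>11=0x0 ⇒ subi (RI)
  rd: (w>>9)&0x3=0x3 → dx
  imm: (w>>0)&0x1ff=0x1a6 → $422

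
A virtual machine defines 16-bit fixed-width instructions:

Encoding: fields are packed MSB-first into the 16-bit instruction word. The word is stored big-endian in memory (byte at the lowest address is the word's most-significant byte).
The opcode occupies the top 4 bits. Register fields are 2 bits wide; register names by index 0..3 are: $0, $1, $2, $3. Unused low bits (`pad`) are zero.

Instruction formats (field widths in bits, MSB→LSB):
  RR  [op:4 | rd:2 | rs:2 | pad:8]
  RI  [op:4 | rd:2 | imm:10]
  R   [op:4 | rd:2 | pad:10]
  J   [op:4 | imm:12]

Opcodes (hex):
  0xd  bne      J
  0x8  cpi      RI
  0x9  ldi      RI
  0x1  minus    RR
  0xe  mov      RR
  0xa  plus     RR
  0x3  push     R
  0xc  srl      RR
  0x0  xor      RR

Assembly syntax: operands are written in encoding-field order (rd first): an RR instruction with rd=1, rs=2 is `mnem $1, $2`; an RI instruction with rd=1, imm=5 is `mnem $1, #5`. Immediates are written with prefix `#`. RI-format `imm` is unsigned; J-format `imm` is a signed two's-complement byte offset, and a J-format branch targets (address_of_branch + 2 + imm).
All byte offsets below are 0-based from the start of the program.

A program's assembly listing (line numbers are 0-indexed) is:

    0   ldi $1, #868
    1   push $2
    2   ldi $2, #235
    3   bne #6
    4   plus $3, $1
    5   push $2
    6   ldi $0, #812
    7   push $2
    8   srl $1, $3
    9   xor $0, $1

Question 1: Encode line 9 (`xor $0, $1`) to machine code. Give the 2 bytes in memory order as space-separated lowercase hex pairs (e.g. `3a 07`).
line 9 (xor): pack op=0x0:4|rd=0:2|rs=1:2|pad=0:8 = 0x0100; big→ 01 00

01 00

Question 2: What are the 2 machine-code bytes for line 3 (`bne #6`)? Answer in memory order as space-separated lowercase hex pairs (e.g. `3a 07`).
d0 06

3. bne fields op=0xd:4|imm=6:12 → word d006h → d0 06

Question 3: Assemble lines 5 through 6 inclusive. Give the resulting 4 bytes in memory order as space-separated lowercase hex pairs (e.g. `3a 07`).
38 00 93 2c

L5: push op=0x3:4|rd=2:2|pad=0:10 ⇒ 0x3800 ⇒ big 38 00
L6: ldi op=0x9:4|rd=0:2|imm=812:10 ⇒ 0x932c ⇒ big 93 2c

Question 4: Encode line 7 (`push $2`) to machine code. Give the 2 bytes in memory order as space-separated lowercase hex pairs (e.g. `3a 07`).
L7: push op=0x3:4|rd=2:2|pad=0:10 ⇒ 0x3800 ⇒ big 38 00

38 00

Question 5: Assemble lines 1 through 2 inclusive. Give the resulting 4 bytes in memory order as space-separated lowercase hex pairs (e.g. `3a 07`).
line 1 (push): pack op=0x3:4|rd=2:2|pad=0:10 = 0x3800; big→ 38 00
line 2 (ldi): pack op=0x9:4|rd=2:2|imm=235:10 = 0x98eb; big→ 98 eb

38 00 98 eb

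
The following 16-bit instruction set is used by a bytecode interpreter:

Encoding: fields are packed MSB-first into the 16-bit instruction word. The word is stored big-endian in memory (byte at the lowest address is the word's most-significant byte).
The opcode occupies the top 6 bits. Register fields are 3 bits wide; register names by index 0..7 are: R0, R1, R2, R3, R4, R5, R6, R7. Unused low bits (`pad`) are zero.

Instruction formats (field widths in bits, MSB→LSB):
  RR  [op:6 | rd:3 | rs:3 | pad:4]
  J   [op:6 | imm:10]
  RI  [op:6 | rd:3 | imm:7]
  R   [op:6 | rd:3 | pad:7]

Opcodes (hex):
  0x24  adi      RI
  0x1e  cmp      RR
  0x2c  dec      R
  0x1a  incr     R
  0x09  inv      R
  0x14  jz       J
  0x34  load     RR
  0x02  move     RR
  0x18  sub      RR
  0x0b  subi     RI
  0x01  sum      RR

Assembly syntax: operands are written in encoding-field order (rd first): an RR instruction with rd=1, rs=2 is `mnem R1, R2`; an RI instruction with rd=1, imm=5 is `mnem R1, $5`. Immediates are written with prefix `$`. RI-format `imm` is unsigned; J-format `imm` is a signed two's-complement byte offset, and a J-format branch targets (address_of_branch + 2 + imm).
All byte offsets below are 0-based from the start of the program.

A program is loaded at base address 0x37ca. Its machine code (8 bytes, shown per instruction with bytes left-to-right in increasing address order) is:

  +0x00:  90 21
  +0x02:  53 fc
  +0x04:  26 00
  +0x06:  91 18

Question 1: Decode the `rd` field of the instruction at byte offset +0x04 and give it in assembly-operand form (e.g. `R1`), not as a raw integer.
off 0x04: read 26 00 as big → 0x2600
  op=0x2600>>10=0x9 ⇒ inv (R)
  [9:7] rd=4 = R4

R4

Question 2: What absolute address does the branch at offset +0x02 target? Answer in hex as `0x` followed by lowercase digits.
0x37ca

off 0x02: read 53 fc as big → 0x53fc
  top 6b → 0x14 → jz [J]
  imm@[9:0]=0x3fc (s10→-4) ⇒ $-4
  target = base 0x37ca + off 0x02 + 2 + imm -4 = 0x37ca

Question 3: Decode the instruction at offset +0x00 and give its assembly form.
off 0x00: read 90 21 as big → 0x9021
  opcode bits[15:10]=0x24: adi/RI
  [9:7] rd=0 = R0
  [6:0] imm=33 = $33

adi R0, $33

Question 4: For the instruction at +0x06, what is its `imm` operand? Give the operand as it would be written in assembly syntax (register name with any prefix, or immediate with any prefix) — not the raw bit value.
[06] 91 18 → 0x9118
  opcode bits[15:10]=0x24: adi/RI
  rd: (w>>7)&0x7=0x2 → R2
  imm: (w>>0)&0x7f=0x18 → $24

$24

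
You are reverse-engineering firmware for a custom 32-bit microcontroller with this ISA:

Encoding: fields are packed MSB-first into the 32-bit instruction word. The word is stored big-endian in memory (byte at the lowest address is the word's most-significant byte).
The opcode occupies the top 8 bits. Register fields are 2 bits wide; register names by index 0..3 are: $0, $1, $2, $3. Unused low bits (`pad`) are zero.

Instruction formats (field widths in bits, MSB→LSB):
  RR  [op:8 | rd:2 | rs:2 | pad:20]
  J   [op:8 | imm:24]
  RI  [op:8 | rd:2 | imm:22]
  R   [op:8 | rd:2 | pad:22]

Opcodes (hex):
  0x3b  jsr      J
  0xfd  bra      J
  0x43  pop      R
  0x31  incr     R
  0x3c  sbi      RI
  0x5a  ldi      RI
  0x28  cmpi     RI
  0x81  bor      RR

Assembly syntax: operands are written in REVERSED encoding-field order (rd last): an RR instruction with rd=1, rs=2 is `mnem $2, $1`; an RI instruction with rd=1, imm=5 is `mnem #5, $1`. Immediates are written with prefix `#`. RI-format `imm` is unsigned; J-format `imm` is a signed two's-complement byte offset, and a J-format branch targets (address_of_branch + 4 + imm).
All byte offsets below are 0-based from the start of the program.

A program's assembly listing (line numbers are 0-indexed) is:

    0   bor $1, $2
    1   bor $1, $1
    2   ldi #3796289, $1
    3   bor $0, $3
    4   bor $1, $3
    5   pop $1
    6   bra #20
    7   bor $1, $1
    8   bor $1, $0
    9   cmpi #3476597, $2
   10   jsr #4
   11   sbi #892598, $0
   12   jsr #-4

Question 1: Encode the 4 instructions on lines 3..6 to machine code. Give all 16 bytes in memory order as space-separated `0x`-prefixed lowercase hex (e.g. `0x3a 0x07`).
L3: bor op=0x81:8|rd=3:2|rs=0:2|pad=0:20 ⇒ 0x81c00000 ⇒ big 81 c0 00 00
L4: bor op=0x81:8|rd=3:2|rs=1:2|pad=0:20 ⇒ 0x81d00000 ⇒ big 81 d0 00 00
L5: pop op=0x43:8|rd=1:2|pad=0:22 ⇒ 0x43400000 ⇒ big 43 40 00 00
L6: bra op=0xfd:8|imm=20:24 ⇒ 0xfd000014 ⇒ big fd 00 00 14

0x81 0xc0 0x00 0x00 0x81 0xd0 0x00 0x00 0x43 0x40 0x00 0x00 0xfd 0x00 0x00 0x14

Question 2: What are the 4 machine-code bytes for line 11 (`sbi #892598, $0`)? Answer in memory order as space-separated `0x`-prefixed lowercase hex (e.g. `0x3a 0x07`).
0x3c 0x0d 0x9e 0xb6

11. sbi fields op=0x3c:8|rd=0:2|imm=892598:22 → word 3c0d9eb6h → 3c 0d 9e b6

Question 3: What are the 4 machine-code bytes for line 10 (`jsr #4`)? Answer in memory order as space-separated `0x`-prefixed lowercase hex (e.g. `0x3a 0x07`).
10. jsr fields op=0x3b:8|imm=4:24 → word 3b000004h → 3b 00 00 04

0x3b 0x00 0x00 0x04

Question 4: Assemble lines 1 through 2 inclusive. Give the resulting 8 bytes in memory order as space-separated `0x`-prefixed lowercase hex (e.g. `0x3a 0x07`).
0x81 0x50 0x00 0x00 0x5a 0x79 0xed 0x41

L1: bor op=0x81:8|rd=1:2|rs=1:2|pad=0:20 ⇒ 0x81500000 ⇒ big 81 50 00 00
L2: ldi op=0x5a:8|rd=1:2|imm=3796289:22 ⇒ 0x5a79ed41 ⇒ big 5a 79 ed 41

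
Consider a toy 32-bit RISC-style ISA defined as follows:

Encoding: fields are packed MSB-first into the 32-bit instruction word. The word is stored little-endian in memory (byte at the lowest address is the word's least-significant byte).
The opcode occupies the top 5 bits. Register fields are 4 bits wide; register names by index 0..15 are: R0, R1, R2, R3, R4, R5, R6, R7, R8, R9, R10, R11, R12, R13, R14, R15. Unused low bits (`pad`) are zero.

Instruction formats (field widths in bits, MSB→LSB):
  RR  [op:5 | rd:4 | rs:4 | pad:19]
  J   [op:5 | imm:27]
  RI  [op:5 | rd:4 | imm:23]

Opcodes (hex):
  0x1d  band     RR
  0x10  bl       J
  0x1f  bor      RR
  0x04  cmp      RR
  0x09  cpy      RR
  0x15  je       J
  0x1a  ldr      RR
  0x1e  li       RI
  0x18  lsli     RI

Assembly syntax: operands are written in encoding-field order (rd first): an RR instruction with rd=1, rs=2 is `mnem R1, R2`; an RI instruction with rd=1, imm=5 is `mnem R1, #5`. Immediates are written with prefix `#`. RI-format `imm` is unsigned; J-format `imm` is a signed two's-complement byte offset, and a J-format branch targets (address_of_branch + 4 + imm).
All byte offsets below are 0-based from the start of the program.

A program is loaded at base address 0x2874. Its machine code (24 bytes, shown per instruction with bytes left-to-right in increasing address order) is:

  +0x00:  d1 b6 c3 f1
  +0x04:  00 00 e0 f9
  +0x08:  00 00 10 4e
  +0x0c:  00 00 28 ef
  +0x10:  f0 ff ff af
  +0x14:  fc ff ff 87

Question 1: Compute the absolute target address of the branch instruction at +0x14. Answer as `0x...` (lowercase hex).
0x2888

off 0x14: read fc ff ff 87 as little → 0x87fffffc
  op=0x87fffffc>>27=0x10 ⇒ bl (J)
  [26:0] imm=134217724 (s27→-4) = #-4
  target = base 0x2874 + off 0x14 + 4 + imm -4 = 0x2888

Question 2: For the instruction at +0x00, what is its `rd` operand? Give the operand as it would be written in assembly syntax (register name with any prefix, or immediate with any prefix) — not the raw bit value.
[00] d1 b6 c3 f1 → 0xf1c3b6d1
  top 5b → 0x1e → li [RI]
  rd@[26:23]=0x3 ⇒ R3
  imm@[22:0]=0x43b6d1 ⇒ #4437713

R3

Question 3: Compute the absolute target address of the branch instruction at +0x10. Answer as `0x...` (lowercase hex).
off 0x10: read f0 ff ff af as little → 0xaffffff0
  top 5b → 0x15 → je [J]
  imm: (w>>0)&0x7ffffff=0x7fffff0 (s27→-16) → #-16
  target = base 0x2874 + off 0x10 + 4 + imm -16 = 0x2878

0x2878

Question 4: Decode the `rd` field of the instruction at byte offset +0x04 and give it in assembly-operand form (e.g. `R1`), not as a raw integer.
[04] 00 00 e0 f9 → 0xf9e00000
  top 5b → 0x1f → bor [RR]
  [26:23] rd=3 = R3
  [22:19] rs=12 = R12

R3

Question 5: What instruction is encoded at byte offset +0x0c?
[0c] 00 00 28 ef → 0xef280000
  op=0xef280000>>27=0x1d ⇒ band (RR)
  [26:23] rd=14 = R14
  [22:19] rs=5 = R5

band R14, R5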